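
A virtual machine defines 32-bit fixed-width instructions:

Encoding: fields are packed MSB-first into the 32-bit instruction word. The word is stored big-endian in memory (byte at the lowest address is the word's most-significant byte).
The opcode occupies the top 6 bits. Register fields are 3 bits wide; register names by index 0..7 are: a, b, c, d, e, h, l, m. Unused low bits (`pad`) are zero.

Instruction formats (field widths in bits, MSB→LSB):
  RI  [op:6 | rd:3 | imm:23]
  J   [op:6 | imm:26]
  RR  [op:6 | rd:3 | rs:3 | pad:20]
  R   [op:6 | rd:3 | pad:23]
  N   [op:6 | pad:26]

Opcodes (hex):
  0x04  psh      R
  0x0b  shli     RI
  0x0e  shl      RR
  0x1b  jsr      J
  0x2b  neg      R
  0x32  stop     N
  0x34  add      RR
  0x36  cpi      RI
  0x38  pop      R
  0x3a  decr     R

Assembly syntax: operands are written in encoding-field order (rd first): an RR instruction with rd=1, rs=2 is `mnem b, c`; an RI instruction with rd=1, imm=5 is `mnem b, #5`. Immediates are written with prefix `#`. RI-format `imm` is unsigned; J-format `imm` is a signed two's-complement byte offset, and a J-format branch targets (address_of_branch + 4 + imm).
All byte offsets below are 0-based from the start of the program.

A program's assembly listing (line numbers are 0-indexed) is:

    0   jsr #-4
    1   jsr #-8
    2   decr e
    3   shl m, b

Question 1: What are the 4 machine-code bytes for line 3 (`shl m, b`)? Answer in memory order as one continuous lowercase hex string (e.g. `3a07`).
line 3 (shl): pack op=0xe:6|rd=7:3|rs=1:3|pad=0:20 = 0x3b900000; big→ 3b 90 00 00

3b900000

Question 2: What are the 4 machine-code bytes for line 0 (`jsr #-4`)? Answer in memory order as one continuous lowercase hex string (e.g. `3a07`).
6ffffffc

0. jsr fields op=0x1b:6|imm=-4:26 → word 6ffffffch → 6f ff ff fc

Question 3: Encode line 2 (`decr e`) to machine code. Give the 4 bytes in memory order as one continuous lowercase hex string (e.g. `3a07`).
2. decr fields op=0x3a:6|rd=4:3|pad=0:23 → word ea000000h → ea 00 00 00

ea000000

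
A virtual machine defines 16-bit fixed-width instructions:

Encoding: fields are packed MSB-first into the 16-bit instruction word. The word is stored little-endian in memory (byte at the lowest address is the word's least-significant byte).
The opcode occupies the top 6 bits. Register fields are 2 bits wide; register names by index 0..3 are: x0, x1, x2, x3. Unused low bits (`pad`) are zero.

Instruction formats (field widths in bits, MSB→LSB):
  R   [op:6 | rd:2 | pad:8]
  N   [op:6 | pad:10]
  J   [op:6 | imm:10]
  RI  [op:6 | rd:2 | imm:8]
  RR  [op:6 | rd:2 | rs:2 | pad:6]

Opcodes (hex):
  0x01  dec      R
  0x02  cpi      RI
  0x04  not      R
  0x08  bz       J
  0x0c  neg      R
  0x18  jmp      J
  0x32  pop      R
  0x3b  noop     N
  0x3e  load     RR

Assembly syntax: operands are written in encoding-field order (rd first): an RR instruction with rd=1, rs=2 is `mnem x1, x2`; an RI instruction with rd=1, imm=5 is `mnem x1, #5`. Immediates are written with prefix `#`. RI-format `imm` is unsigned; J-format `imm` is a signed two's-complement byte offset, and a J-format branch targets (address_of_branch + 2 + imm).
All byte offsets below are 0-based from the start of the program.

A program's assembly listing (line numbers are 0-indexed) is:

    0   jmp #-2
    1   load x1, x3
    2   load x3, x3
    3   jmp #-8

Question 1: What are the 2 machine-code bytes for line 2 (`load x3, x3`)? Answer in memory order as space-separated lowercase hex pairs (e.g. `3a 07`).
c0 fb

line 2 (load): pack op=0x3e:6|rd=3:2|rs=3:2|pad=0:6 = 0xfbc0; little→ c0 fb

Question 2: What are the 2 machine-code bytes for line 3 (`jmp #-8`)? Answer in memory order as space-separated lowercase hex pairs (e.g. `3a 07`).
L3: jmp op=0x18:6|imm=-8:10 ⇒ 0x63f8 ⇒ little f8 63

f8 63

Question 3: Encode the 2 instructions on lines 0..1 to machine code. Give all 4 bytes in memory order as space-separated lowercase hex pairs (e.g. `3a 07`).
fe 63 c0 f9

line 0 (jmp): pack op=0x18:6|imm=-2:10 = 0x63fe; little→ fe 63
line 1 (load): pack op=0x3e:6|rd=1:2|rs=3:2|pad=0:6 = 0xf9c0; little→ c0 f9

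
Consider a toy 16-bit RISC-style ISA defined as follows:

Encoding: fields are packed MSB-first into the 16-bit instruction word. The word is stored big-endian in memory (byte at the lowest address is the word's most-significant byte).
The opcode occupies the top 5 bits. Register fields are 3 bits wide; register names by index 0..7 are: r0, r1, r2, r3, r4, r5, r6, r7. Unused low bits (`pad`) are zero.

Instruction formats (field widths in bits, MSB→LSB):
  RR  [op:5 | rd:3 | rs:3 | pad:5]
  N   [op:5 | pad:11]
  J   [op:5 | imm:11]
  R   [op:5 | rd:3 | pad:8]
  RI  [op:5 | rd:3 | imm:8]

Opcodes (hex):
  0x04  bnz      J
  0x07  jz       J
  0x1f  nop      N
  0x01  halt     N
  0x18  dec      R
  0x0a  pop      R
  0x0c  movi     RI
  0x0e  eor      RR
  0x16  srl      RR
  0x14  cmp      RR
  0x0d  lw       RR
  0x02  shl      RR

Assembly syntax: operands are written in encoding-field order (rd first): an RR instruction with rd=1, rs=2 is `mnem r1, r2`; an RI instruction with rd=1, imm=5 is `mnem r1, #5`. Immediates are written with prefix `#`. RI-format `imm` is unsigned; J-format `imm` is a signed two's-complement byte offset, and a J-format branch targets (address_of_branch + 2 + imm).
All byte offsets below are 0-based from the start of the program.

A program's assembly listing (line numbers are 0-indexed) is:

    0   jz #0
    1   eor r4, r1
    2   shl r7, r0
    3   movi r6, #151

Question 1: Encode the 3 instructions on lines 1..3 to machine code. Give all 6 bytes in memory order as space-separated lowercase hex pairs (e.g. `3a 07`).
1. eor fields op=0xe:5|rd=4:3|rs=1:3|pad=0:5 → word 7420h → 74 20
2. shl fields op=0x2:5|rd=7:3|rs=0:3|pad=0:5 → word 1700h → 17 00
3. movi fields op=0xc:5|rd=6:3|imm=151:8 → word 6697h → 66 97

74 20 17 00 66 97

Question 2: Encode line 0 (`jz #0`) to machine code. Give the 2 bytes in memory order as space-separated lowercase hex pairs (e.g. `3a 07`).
0. jz fields op=0x7:5|imm=0:11 → word 3800h → 38 00

38 00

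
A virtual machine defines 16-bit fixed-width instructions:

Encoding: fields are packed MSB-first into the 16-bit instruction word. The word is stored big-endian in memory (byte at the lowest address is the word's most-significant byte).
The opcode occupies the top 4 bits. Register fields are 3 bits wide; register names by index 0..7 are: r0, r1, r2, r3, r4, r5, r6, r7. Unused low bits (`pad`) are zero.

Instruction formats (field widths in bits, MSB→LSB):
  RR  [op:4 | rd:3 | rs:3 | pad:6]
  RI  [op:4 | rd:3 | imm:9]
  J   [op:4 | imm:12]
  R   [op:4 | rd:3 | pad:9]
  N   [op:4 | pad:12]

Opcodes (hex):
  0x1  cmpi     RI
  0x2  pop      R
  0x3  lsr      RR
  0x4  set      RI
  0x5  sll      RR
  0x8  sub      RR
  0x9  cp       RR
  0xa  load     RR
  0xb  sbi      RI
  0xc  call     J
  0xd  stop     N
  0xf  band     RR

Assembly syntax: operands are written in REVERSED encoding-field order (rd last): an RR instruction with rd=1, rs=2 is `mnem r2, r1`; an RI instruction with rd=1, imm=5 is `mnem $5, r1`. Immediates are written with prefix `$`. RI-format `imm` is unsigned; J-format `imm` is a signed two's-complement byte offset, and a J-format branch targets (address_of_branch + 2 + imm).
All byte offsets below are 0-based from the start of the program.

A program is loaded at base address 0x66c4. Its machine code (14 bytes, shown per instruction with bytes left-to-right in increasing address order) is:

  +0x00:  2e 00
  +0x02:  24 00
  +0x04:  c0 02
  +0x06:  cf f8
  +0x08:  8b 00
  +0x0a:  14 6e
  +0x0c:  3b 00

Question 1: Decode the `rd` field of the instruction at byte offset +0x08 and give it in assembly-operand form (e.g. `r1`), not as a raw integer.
+0x08: 8b 00 ⇒ word 0x8b00 (big)
  opcode bits[15:12]=0x8: sub/RR
  [11:9] rd=5 = r5
  [8:6] rs=4 = r4

r5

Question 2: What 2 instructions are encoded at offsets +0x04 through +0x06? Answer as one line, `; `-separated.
+0x04: c0 02 ⇒ word 0xc002 (big)
  op=0xc002>>12=0xc ⇒ call (J)
  imm: (w>>0)&0xfff=0x2 → $2
+0x06: cf f8 ⇒ word 0xcff8 (big)
  op=0xcff8>>12=0xc ⇒ call (J)
  imm: (w>>0)&0xfff=0xff8 (s12→-8) → $-8

call $2; call $-8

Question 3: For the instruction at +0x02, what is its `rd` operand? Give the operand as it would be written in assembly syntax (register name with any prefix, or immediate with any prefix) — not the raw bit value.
[02] 24 00 → 0x2400
  op=0x2400>>12=0x2 ⇒ pop (R)
  rd@[11:9]=0x2 ⇒ r2

r2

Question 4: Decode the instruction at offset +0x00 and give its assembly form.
[00] 2e 00 → 0x2e00
  opcode bits[15:12]=0x2: pop/R
  rd@[11:9]=0x7 ⇒ r7

pop r7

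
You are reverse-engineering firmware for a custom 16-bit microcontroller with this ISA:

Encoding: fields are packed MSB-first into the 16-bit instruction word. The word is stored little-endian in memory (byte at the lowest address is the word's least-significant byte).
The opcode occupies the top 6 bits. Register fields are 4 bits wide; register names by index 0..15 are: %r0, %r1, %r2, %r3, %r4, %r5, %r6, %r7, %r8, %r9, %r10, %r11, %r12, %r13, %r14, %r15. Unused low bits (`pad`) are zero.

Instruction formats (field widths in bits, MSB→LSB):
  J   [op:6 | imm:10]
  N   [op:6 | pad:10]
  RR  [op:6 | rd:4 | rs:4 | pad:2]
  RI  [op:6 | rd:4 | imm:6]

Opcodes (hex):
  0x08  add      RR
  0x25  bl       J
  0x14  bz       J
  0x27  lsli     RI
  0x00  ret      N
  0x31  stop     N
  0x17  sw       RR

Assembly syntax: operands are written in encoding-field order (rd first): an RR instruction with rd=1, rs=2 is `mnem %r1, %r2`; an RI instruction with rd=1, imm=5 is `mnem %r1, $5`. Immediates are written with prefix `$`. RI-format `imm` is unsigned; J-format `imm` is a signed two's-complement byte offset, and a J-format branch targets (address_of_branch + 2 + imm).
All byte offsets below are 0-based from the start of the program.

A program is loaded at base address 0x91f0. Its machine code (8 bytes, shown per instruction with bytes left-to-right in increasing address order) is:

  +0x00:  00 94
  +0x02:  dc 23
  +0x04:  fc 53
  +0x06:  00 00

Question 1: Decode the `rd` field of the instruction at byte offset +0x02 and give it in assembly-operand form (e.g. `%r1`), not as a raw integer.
%r15

@+02  little-endian(dc 23) = 0x23dc
  top 6b → 0x8 → add [RR]
  rd: (w>>6)&0xf=0xf → %r15
  rs: (w>>2)&0xf=0x7 → %r7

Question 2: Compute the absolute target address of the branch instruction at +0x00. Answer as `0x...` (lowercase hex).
@+00  little-endian(00 94) = 0x9400
  op=0x9400>>10=0x25 ⇒ bl (J)
  imm@[9:0]=0x0 ⇒ $0
  target = base 0x91f0 + off 0x00 + 2 + imm 0 = 0x91f2

0x91f2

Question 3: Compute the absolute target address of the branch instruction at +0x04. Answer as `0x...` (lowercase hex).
@+04  little-endian(fc 53) = 0x53fc
  top 6b → 0x14 → bz [J]
  [9:0] imm=1020 (s10→-4) = $-4
  target = base 0x91f0 + off 0x04 + 2 + imm -4 = 0x91f2

0x91f2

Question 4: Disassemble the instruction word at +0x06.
ret

+0x06: 00 00 ⇒ word 0x0000 (little)
  op=0x0000>>10=0x0 ⇒ ret (N)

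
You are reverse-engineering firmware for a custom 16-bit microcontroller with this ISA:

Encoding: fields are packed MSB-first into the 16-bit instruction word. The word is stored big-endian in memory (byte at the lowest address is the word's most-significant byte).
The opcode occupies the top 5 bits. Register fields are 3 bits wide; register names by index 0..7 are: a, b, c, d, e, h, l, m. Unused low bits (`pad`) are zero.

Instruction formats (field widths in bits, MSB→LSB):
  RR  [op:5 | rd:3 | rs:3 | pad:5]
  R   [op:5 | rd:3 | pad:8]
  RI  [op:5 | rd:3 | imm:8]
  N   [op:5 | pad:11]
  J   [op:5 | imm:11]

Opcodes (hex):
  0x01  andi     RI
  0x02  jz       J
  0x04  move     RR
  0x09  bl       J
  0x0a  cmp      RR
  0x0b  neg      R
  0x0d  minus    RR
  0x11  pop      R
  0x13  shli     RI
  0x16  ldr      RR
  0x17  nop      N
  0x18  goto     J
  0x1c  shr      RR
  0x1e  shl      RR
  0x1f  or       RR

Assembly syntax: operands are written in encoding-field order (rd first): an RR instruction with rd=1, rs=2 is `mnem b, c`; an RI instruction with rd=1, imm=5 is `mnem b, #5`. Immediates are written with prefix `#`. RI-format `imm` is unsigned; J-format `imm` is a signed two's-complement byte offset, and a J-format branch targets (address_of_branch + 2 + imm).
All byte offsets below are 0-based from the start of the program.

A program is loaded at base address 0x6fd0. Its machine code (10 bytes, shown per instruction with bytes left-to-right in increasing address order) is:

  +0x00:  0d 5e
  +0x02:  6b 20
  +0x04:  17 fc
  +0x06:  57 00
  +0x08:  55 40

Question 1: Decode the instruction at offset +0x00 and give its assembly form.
andi h, #94

@+00  big-endian(0d 5e) = 0x0d5e
  op=0x0d5e>>11=0x1 ⇒ andi (RI)
  rd@[10:8]=0x5 ⇒ h
  imm@[7:0]=0x5e ⇒ #94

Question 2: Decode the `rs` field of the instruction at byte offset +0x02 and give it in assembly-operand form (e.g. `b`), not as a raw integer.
b

[02] 6b 20 → 0x6b20
  opcode bits[15:11]=0xd: minus/RR
  rd: (w>>8)&0x7=0x3 → d
  rs: (w>>5)&0x7=0x1 → b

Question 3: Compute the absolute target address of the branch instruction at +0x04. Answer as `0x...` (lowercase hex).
off 0x04: read 17 fc as big → 0x17fc
  opcode bits[15:11]=0x2: jz/J
  imm: (w>>0)&0x7ff=0x7fc (s11→-4) → #-4
  target = base 0x6fd0 + off 0x04 + 2 + imm -4 = 0x6fd2

0x6fd2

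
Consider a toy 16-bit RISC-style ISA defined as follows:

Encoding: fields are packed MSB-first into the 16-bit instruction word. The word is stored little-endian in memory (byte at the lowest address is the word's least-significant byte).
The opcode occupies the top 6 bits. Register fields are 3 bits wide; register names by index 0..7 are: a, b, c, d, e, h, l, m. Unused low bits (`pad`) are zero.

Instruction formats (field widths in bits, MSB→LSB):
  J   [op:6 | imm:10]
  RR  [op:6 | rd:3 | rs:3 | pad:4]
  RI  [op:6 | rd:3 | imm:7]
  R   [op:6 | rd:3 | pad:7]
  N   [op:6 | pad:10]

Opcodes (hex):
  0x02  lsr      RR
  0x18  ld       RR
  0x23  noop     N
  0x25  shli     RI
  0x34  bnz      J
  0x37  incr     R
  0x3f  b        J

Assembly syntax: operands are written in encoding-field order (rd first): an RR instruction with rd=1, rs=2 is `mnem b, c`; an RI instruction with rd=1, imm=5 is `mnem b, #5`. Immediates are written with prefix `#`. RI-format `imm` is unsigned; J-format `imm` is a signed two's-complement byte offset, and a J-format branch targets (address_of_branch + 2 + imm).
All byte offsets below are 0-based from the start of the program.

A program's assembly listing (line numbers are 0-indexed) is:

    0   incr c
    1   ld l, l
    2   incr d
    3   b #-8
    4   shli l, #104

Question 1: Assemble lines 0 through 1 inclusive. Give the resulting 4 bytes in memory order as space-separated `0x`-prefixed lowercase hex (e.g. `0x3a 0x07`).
0. incr fields op=0x37:6|rd=2:3|pad=0:7 → word dd00h → 00 dd
1. ld fields op=0x18:6|rd=6:3|rs=6:3|pad=0:4 → word 6360h → 60 63

0x00 0xdd 0x60 0x63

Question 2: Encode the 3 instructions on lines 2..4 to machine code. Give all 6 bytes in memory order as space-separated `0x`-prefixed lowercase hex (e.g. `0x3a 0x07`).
0x80 0xdd 0xf8 0xff 0x68 0x97

line 2 (incr): pack op=0x37:6|rd=3:3|pad=0:7 = 0xdd80; little→ 80 dd
line 3 (b): pack op=0x3f:6|imm=-8:10 = 0xfff8; little→ f8 ff
line 4 (shli): pack op=0x25:6|rd=6:3|imm=104:7 = 0x9768; little→ 68 97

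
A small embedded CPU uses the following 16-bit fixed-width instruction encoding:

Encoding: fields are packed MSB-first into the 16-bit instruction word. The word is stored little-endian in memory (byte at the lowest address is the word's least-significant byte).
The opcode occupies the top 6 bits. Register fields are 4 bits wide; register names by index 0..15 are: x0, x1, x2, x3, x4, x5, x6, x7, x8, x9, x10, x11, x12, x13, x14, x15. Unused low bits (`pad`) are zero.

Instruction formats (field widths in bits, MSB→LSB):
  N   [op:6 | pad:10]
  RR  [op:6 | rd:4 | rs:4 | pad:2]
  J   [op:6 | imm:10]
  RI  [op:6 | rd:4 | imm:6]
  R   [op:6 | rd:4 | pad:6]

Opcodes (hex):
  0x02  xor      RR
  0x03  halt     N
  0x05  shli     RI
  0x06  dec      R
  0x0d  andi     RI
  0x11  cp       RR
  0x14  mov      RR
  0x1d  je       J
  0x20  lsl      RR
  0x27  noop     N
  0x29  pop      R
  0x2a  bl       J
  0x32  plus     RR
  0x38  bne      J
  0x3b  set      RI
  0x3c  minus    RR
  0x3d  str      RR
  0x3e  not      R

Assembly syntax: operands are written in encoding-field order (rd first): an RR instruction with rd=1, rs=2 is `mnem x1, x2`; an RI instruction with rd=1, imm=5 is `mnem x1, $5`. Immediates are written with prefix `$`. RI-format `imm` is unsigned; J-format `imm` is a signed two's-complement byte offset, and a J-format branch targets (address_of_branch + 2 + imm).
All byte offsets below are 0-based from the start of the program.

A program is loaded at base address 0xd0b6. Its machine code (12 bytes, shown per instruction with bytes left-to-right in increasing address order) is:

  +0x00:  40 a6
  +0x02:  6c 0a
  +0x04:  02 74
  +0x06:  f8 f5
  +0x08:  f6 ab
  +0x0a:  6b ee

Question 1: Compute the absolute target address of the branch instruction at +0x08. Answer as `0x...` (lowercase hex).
0xd0b6

+0x08: f6 ab ⇒ word 0xabf6 (little)
  top 6b → 0x2a → bl [J]
  imm: (w>>0)&0x3ff=0x3f6 (s10→-10) → $-10
  target = base 0xd0b6 + off 0x08 + 2 + imm -10 = 0xd0b6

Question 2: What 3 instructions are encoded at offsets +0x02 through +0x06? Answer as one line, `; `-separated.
[02] 6c 0a → 0x0a6c
  opcode bits[15:10]=0x2: xor/RR
  rd: (w>>6)&0xf=0x9 → x9
  rs: (w>>2)&0xf=0xb → x11
[04] 02 74 → 0x7402
  opcode bits[15:10]=0x1d: je/J
  imm: (w>>0)&0x3ff=0x2 → $2
[06] f8 f5 → 0xf5f8
  opcode bits[15:10]=0x3d: str/RR
  rd: (w>>6)&0xf=0x7 → x7
  rs: (w>>2)&0xf=0xe → x14

xor x9, x11; je $2; str x7, x14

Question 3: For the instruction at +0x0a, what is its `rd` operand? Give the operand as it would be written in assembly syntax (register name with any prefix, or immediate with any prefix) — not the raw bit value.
@+0a  little-endian(6b ee) = 0xee6b
  op=0xee6b>>10=0x3b ⇒ set (RI)
  rd: (w>>6)&0xf=0x9 → x9
  imm: (w>>0)&0x3f=0x2b → $43

x9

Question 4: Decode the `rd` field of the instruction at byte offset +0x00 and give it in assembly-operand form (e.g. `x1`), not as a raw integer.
x9

[00] 40 a6 → 0xa640
  top 6b → 0x29 → pop [R]
  rd@[9:6]=0x9 ⇒ x9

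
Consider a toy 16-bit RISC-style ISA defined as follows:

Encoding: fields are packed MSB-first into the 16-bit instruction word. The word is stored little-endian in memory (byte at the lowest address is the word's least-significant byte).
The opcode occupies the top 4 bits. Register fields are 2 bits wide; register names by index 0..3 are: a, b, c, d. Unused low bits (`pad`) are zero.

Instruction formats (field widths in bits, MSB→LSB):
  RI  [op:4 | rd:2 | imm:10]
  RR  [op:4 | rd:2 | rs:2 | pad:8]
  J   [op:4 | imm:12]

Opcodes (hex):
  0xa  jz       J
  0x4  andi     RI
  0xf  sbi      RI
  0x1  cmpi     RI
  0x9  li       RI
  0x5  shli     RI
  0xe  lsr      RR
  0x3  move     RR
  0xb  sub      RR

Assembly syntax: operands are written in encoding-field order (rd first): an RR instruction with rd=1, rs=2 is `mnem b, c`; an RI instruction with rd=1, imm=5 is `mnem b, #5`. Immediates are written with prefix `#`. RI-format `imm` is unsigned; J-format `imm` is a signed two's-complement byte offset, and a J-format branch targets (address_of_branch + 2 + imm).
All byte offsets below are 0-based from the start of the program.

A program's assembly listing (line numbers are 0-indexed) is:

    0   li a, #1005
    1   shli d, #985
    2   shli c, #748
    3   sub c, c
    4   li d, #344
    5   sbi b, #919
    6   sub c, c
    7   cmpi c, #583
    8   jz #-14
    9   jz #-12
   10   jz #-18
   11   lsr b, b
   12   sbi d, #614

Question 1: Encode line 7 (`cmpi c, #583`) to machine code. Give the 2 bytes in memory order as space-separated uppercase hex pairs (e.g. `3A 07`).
47 1A

line 7 (cmpi): pack op=0x1:4|rd=2:2|imm=583:10 = 0x1a47; little→ 47 1a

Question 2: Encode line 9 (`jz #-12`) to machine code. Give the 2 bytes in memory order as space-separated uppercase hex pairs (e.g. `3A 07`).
F4 AF

9. jz fields op=0xa:4|imm=-12:12 → word aff4h → f4 af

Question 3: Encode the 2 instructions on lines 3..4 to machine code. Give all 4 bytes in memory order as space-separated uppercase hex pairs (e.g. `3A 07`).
3. sub fields op=0xb:4|rd=2:2|rs=2:2|pad=0:8 → word ba00h → 00 ba
4. li fields op=0x9:4|rd=3:2|imm=344:10 → word 9d58h → 58 9d

00 BA 58 9D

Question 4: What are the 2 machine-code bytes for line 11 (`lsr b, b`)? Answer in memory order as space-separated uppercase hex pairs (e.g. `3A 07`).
00 E5

11. lsr fields op=0xe:4|rd=1:2|rs=1:2|pad=0:8 → word e500h → 00 e5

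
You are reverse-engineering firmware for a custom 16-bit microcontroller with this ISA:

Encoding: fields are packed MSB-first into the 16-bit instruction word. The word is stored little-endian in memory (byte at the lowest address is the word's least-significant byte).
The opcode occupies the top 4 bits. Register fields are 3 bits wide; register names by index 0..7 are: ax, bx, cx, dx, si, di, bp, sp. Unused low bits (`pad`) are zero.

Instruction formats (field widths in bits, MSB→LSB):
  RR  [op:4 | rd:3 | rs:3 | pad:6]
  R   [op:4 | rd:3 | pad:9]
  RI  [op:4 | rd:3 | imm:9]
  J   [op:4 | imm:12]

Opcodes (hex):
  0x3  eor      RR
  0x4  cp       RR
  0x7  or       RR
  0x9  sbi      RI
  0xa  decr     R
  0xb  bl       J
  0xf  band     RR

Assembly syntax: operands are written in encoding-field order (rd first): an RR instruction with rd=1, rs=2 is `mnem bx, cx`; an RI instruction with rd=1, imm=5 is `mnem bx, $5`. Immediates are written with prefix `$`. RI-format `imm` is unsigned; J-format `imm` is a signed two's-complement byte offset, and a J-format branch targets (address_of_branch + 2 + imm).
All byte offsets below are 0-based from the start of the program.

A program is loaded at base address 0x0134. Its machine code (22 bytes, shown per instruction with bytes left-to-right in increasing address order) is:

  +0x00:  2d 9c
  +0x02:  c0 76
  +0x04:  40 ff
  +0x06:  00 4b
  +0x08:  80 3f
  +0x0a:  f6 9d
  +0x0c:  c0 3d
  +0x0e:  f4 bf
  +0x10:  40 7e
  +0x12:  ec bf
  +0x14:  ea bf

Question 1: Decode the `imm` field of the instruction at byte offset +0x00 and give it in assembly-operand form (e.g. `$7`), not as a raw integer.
@+00  little-endian(2d 9c) = 0x9c2d
  op=0x9c2d>>12=0x9 ⇒ sbi (RI)
  rd@[11:9]=0x6 ⇒ bp
  imm@[8:0]=0x2d ⇒ $45

$45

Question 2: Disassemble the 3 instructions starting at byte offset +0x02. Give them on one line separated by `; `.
or dx, dx; band sp, di; cp di, si

[02] c0 76 → 0x76c0
  opcode bits[15:12]=0x7: or/RR
  [11:9] rd=3 = dx
  [8:6] rs=3 = dx
[04] 40 ff → 0xff40
  opcode bits[15:12]=0xf: band/RR
  [11:9] rd=7 = sp
  [8:6] rs=5 = di
[06] 00 4b → 0x4b00
  opcode bits[15:12]=0x4: cp/RR
  [11:9] rd=5 = di
  [8:6] rs=4 = si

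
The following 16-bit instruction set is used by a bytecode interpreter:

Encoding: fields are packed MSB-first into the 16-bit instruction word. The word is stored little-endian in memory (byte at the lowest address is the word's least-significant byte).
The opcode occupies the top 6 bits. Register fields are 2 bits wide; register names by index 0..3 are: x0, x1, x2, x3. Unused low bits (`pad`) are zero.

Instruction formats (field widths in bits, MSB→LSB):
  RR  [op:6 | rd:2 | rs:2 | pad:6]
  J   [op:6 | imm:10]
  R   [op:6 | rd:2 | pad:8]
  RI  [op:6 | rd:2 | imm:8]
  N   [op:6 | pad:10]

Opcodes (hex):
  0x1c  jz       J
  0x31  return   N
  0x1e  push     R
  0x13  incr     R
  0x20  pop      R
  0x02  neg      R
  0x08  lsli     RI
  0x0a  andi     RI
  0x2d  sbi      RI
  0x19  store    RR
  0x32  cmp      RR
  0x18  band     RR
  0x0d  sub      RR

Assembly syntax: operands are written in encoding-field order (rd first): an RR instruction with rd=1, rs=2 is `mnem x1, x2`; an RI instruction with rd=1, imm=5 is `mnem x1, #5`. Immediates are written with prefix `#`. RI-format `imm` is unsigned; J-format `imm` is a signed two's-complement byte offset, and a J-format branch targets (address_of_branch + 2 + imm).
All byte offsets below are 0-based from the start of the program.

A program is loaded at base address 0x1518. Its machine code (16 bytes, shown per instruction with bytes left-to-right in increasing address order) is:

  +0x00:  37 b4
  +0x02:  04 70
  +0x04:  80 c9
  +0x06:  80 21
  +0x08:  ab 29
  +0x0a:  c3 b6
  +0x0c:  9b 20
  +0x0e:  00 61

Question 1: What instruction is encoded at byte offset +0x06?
lsli x1, #128

[06] 80 21 → 0x2180
  op=0x2180>>10=0x8 ⇒ lsli (RI)
  rd: (w>>8)&0x3=0x1 → x1
  imm: (w>>0)&0xff=0x80 → #128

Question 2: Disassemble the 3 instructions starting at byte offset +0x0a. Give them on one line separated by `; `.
+0x0a: c3 b6 ⇒ word 0xb6c3 (little)
  op=0xb6c3>>10=0x2d ⇒ sbi (RI)
  [9:8] rd=2 = x2
  [7:0] imm=195 = #195
+0x0c: 9b 20 ⇒ word 0x209b (little)
  op=0x209b>>10=0x8 ⇒ lsli (RI)
  [9:8] rd=0 = x0
  [7:0] imm=155 = #155
+0x0e: 00 61 ⇒ word 0x6100 (little)
  op=0x6100>>10=0x18 ⇒ band (RR)
  [9:8] rd=1 = x1
  [7:6] rs=0 = x0

sbi x2, #195; lsli x0, #155; band x1, x0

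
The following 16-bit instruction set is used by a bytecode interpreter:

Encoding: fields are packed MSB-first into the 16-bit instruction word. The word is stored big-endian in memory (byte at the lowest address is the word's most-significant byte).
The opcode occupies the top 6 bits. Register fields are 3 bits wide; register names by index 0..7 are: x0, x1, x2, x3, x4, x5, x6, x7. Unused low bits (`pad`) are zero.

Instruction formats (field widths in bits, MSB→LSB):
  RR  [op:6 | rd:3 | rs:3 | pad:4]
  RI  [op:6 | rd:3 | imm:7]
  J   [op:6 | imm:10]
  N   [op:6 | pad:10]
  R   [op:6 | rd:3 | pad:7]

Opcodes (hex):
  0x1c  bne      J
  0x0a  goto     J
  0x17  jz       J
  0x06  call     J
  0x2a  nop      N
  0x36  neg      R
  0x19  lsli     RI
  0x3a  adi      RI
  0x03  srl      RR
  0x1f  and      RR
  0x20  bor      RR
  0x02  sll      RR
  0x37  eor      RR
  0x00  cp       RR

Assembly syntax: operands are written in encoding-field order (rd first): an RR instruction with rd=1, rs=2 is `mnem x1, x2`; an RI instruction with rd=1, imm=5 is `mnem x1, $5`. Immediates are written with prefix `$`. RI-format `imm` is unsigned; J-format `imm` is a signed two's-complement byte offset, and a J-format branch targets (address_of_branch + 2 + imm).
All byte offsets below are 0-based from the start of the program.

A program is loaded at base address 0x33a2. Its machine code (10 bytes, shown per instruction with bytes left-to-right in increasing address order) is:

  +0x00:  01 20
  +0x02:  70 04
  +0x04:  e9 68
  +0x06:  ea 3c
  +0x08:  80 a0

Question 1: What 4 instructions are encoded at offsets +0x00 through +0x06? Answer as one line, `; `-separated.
@+00  big-endian(01 20) = 0x0120
  op=0x0120>>10=0x0 ⇒ cp (RR)
  rd@[9:7]=0x2 ⇒ x2
  rs@[6:4]=0x2 ⇒ x2
@+02  big-endian(70 04) = 0x7004
  op=0x7004>>10=0x1c ⇒ bne (J)
  imm@[9:0]=0x4 ⇒ $4
@+04  big-endian(e9 68) = 0xe968
  op=0xe968>>10=0x3a ⇒ adi (RI)
  rd@[9:7]=0x2 ⇒ x2
  imm@[6:0]=0x68 ⇒ $104
@+06  big-endian(ea 3c) = 0xea3c
  op=0xea3c>>10=0x3a ⇒ adi (RI)
  rd@[9:7]=0x4 ⇒ x4
  imm@[6:0]=0x3c ⇒ $60

cp x2, x2; bne $4; adi x2, $104; adi x4, $60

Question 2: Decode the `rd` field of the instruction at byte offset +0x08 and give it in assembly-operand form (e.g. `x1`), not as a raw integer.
x1

@+08  big-endian(80 a0) = 0x80a0
  opcode bits[15:10]=0x20: bor/RR
  rd: (w>>7)&0x7=0x1 → x1
  rs: (w>>4)&0x7=0x2 → x2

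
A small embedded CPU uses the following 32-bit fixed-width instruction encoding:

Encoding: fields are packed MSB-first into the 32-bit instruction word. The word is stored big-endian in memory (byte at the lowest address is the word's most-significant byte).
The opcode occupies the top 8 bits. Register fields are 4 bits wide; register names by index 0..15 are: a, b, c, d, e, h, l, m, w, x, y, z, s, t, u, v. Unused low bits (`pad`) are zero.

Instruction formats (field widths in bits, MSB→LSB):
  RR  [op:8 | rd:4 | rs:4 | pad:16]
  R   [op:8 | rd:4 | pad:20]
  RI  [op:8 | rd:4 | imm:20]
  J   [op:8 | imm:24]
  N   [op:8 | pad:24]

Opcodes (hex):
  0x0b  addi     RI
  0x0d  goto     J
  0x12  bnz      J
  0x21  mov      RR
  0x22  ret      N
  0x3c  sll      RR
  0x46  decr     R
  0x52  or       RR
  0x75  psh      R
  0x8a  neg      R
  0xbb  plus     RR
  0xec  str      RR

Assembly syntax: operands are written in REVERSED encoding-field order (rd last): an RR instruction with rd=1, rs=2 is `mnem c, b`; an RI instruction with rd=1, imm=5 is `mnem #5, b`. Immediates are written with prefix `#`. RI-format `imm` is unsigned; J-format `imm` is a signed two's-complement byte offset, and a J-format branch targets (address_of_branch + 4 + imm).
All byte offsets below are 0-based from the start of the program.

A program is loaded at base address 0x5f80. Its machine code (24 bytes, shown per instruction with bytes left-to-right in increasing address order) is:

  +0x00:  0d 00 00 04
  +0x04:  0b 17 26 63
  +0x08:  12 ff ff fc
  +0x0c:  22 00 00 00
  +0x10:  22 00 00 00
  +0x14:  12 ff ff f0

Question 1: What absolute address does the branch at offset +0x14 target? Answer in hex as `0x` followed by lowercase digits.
+0x14: 12 ff ff f0 ⇒ word 0x12fffff0 (big)
  opcode bits[31:24]=0x12: bnz/J
  imm: (w>>0)&0xffffff=0xfffff0 (s24→-16) → #-16
  target = base 0x5f80 + off 0x14 + 4 + imm -16 = 0x5f88

0x5f88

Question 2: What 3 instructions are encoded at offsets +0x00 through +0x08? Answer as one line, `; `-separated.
goto #4; addi #468579, b; bnz #-4

off 0x00: read 0d 00 00 04 as big → 0x0d000004
  op=0x0d000004>>24=0xd ⇒ goto (J)
  imm@[23:0]=0x4 ⇒ #4
off 0x04: read 0b 17 26 63 as big → 0x0b172663
  op=0x0b172663>>24=0xb ⇒ addi (RI)
  rd@[23:20]=0x1 ⇒ b
  imm@[19:0]=0x72663 ⇒ #468579
off 0x08: read 12 ff ff fc as big → 0x12fffffc
  op=0x12fffffc>>24=0x12 ⇒ bnz (J)
  imm@[23:0]=0xfffffc (s24→-4) ⇒ #-4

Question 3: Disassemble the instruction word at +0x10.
[10] 22 00 00 00 → 0x22000000
  op=0x22000000>>24=0x22 ⇒ ret (N)

ret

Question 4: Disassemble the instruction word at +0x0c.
[0c] 22 00 00 00 → 0x22000000
  op=0x22000000>>24=0x22 ⇒ ret (N)

ret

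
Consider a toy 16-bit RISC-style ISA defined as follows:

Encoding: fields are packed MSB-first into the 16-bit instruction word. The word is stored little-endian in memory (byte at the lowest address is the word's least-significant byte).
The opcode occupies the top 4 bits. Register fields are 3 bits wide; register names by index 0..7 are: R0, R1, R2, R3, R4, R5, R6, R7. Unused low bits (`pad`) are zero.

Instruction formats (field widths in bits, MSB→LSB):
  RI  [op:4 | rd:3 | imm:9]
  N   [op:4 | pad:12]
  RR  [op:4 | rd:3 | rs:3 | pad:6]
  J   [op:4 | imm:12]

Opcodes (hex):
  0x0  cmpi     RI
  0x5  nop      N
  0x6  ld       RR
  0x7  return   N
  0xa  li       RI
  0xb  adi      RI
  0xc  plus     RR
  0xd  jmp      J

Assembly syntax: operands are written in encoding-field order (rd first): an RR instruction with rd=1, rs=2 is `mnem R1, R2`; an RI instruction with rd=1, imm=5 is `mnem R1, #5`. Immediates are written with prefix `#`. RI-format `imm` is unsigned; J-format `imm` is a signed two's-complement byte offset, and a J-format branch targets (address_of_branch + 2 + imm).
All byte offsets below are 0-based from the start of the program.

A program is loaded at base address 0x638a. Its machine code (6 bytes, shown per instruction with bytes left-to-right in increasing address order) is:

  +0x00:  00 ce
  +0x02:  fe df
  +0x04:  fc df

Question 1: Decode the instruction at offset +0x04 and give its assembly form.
jmp #-4

+0x04: fc df ⇒ word 0xdffc (little)
  opcode bits[15:12]=0xd: jmp/J
  imm@[11:0]=0xffc (s12→-4) ⇒ #-4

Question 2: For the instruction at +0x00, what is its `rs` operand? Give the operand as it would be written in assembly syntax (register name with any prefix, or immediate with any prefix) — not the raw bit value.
+0x00: 00 ce ⇒ word 0xce00 (little)
  opcode bits[15:12]=0xc: plus/RR
  rd@[11:9]=0x7 ⇒ R7
  rs@[8:6]=0x0 ⇒ R0

R0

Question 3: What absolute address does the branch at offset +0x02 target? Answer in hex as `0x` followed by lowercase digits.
off 0x02: read fe df as little → 0xdffe
  opcode bits[15:12]=0xd: jmp/J
  imm@[11:0]=0xffe (s12→-2) ⇒ #-2
  target = base 0x638a + off 0x02 + 2 + imm -2 = 0x638c

0x638c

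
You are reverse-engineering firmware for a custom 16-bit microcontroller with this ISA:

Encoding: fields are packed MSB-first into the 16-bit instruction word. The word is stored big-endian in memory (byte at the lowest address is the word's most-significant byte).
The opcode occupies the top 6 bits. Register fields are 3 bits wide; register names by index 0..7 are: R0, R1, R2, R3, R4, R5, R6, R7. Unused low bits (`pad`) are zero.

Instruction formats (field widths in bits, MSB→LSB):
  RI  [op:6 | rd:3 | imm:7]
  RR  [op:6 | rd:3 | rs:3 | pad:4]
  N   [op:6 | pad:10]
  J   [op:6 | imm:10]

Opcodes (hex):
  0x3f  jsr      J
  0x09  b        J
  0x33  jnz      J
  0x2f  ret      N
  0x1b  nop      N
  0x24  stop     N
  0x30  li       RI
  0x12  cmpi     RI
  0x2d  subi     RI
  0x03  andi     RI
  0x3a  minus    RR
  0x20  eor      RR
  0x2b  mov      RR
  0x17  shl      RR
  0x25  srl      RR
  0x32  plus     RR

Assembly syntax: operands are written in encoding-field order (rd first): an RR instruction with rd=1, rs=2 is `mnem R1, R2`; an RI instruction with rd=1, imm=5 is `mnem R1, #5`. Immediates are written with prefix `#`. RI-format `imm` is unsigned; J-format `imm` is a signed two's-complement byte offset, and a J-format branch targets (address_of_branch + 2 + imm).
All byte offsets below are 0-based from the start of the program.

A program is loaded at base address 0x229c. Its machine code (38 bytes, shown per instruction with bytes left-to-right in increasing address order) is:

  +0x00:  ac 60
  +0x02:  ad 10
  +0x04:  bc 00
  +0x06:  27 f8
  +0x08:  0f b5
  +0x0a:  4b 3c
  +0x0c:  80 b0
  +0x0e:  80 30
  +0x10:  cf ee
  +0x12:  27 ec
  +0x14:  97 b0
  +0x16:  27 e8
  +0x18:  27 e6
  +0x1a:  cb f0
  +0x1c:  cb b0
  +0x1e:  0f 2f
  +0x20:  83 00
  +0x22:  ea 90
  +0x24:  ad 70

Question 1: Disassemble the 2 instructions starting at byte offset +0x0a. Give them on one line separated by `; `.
cmpi R6, #60; eor R1, R3

@+0a  big-endian(4b 3c) = 0x4b3c
  op=0x4b3c>>10=0x12 ⇒ cmpi (RI)
  [9:7] rd=6 = R6
  [6:0] imm=60 = #60
@+0c  big-endian(80 b0) = 0x80b0
  op=0x80b0>>10=0x20 ⇒ eor (RR)
  [9:7] rd=1 = R1
  [6:4] rs=3 = R3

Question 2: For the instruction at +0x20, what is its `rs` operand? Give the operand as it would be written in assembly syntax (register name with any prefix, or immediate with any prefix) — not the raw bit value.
+0x20: 83 00 ⇒ word 0x8300 (big)
  op=0x8300>>10=0x20 ⇒ eor (RR)
  [9:7] rd=6 = R6
  [6:4] rs=0 = R0

R0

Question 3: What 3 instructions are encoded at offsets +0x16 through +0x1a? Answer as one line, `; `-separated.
off 0x16: read 27 e8 as big → 0x27e8
  opcode bits[15:10]=0x9: b/J
  imm@[9:0]=0x3e8 (s10→-24) ⇒ #-24
off 0x18: read 27 e6 as big → 0x27e6
  opcode bits[15:10]=0x9: b/J
  imm@[9:0]=0x3e6 (s10→-26) ⇒ #-26
off 0x1a: read cb f0 as big → 0xcbf0
  opcode bits[15:10]=0x32: plus/RR
  rd@[9:7]=0x7 ⇒ R7
  rs@[6:4]=0x7 ⇒ R7

b #-24; b #-26; plus R7, R7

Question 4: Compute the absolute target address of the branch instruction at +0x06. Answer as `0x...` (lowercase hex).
0x229c

[06] 27 f8 → 0x27f8
  op=0x27f8>>10=0x9 ⇒ b (J)
  imm: (w>>0)&0x3ff=0x3f8 (s10→-8) → #-8
  target = base 0x229c + off 0x06 + 2 + imm -8 = 0x229c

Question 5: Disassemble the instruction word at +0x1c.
plus R7, R3

off 0x1c: read cb b0 as big → 0xcbb0
  opcode bits[15:10]=0x32: plus/RR
  rd: (w>>7)&0x7=0x7 → R7
  rs: (w>>4)&0x7=0x3 → R3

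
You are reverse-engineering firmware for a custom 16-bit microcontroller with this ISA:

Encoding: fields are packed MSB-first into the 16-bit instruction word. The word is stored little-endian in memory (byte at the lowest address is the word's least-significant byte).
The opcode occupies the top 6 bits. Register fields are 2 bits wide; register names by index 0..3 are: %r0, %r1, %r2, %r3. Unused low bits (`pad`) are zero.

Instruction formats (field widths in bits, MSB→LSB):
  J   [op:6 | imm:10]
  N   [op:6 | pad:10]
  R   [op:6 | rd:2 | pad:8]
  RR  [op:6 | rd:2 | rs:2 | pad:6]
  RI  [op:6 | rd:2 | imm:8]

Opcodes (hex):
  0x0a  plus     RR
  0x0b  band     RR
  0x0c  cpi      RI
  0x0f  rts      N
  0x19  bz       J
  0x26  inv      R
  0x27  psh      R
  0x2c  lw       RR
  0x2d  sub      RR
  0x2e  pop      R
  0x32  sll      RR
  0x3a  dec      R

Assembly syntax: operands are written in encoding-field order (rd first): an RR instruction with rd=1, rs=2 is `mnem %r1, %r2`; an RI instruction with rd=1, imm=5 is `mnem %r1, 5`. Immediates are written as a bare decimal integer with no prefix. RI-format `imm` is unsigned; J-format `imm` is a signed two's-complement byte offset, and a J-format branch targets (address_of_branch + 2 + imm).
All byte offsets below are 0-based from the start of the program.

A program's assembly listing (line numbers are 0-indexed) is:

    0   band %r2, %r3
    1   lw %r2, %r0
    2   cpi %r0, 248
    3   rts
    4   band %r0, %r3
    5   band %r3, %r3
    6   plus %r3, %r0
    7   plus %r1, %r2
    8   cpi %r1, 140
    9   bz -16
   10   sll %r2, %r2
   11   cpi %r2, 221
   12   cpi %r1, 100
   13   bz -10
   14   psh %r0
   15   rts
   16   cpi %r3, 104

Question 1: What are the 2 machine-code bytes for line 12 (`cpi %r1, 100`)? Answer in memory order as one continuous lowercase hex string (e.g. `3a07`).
6431

12. cpi fields op=0xc:6|rd=1:2|imm=100:8 → word 3164h → 64 31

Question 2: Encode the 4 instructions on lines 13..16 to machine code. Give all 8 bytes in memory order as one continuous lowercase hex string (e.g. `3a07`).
f667009c003c6833

L13: bz op=0x19:6|imm=-10:10 ⇒ 0x67f6 ⇒ little f6 67
L14: psh op=0x27:6|rd=0:2|pad=0:8 ⇒ 0x9c00 ⇒ little 00 9c
L15: rts op=0xf:6|pad=0:10 ⇒ 0x3c00 ⇒ little 00 3c
L16: cpi op=0xc:6|rd=3:2|imm=104:8 ⇒ 0x3368 ⇒ little 68 33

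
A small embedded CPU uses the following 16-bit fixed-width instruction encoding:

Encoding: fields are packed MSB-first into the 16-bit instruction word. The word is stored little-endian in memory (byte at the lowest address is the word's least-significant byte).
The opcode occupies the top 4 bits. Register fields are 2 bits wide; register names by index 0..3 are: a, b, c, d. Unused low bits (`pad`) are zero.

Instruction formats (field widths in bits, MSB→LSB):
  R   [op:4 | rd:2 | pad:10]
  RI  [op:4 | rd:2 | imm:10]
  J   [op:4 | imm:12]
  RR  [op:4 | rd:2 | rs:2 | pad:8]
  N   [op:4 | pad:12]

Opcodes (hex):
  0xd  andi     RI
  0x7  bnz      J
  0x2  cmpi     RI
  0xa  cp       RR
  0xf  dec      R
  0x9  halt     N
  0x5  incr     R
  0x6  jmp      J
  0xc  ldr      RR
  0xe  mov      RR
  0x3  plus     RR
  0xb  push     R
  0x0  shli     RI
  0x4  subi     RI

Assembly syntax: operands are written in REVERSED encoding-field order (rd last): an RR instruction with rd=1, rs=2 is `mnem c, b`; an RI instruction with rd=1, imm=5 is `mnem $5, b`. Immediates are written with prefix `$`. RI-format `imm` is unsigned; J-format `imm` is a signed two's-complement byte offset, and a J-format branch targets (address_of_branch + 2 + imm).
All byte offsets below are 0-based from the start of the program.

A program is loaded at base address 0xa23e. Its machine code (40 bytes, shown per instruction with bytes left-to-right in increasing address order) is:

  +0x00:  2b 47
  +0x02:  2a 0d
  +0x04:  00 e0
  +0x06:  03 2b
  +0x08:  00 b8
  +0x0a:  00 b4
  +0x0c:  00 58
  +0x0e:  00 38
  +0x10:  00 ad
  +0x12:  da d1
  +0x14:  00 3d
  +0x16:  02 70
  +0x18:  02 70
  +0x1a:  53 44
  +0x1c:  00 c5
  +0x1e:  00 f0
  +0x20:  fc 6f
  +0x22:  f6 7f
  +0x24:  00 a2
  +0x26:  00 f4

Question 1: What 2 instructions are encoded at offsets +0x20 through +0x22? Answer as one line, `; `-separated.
@+20  little-endian(fc 6f) = 0x6ffc
  op=0x6ffc>>12=0x6 ⇒ jmp (J)
  imm@[11:0]=0xffc (s12→-4) ⇒ $-4
@+22  little-endian(f6 7f) = 0x7ff6
  op=0x7ff6>>12=0x7 ⇒ bnz (J)
  imm@[11:0]=0xff6 (s12→-10) ⇒ $-10

jmp $-4; bnz $-10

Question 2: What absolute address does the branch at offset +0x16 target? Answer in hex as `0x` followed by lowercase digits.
[16] 02 70 → 0x7002
  op=0x7002>>12=0x7 ⇒ bnz (J)
  [11:0] imm=2 = $2
  target = base 0xa23e + off 0x16 + 2 + imm 2 = 0xa258

0xa258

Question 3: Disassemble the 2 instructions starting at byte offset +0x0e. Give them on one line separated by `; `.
plus a, c; cp b, d

off 0x0e: read 00 38 as little → 0x3800
  top 4b → 0x3 → plus [RR]
  rd: (w>>10)&0x3=0x2 → c
  rs: (w>>8)&0x3=0x0 → a
off 0x10: read 00 ad as little → 0xad00
  top 4b → 0xa → cp [RR]
  rd: (w>>10)&0x3=0x3 → d
  rs: (w>>8)&0x3=0x1 → b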